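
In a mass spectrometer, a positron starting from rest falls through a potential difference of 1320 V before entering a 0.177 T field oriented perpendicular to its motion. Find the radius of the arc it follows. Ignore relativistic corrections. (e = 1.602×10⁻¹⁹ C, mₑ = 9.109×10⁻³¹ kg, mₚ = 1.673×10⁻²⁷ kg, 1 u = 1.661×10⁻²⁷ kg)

r ≈ 6.92×10⁻⁴ m

Acceleration: |q|V = ½mv² ⇒ v = √(2|q|V/m) = √(2·1.602×10⁻¹⁹·1320/9.109×10⁻³¹) ≈ 2.155×10⁷ m/s.
In the field: r = mv/(|q|B) = (9.109×10⁻³¹)(2.155×10⁷)/((1.602×10⁻¹⁹)(0.177)) ≈ 6.92×10⁻⁴ m.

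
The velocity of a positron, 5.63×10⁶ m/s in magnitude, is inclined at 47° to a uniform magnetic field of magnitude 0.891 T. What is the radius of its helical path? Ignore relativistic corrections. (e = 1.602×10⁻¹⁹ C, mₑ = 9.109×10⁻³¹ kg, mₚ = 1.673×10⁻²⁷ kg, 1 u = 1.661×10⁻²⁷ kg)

r ≈ 2.63×10⁻⁵ m

v⊥ = v sinθ = 5.63×10⁶·sin47° ≈ 4.118×10⁶ m/s.
r = m v⊥/(|q|B) = (9.109×10⁻³¹)(4.118×10⁶)/((1.602×10⁻¹⁹)(0.891)) ≈ 2.63×10⁻⁵ m.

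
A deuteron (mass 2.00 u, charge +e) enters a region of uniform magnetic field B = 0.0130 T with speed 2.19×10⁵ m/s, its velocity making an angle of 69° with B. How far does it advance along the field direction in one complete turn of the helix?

v∥ = v cosθ = 2.19×10⁵·cos69° ≈ 7.848×10⁴ m/s.
T = 2πm/(|q|B) = 2π(3.322×10⁻²⁷)/((1.602×10⁻¹⁹)(0.0130)) ≈ 1.002×10⁻⁵ s.
pitch = v∥ T = (7.848×10⁴)(1.002×10⁻⁵) ≈ 0.787 m.

p ≈ 0.787 m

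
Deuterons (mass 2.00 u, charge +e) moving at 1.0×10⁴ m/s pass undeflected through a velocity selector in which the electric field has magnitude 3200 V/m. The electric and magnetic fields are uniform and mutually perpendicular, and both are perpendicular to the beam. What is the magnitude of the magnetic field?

B = 0.32 T

Balance of forces in the selector: qE = qvB ⇒ B = E/v.
B = 3200/1.0×10⁴ = 0.32 T.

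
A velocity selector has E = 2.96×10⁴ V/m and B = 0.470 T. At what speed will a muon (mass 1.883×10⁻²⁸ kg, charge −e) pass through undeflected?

Straight-line motion ⇒ electric and magnetic forces cancel, so E = vB.
v = E/B = 2.96×10⁴/0.470 = 6.30×10⁴ m/s.
The result is independent of the particle's charge and mass.

v = 6.30×10⁴ m/s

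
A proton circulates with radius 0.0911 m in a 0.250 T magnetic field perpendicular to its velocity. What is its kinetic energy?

KE ≈ 2.48×10⁴ eV

v = |q|Br/m, then KE = ½mv² = (qBr)²/(2m).
v = (1.602×10⁻¹⁹)(0.250)(0.0911)/1.673×10⁻²⁷ ≈ 2.181×10⁶ m/s.
KE = ½(1.673×10⁻²⁷)(2.181×10⁶)² ≈ 3.98×10⁻¹⁵ J = 2.48×10⁴ eV.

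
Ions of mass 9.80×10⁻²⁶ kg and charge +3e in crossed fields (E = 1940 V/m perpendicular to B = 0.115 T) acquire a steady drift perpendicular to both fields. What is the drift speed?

In crossed fields the guiding centre drifts at v_d = |E×B|/B² = E/B, independent of charge and mass.
v_d = 1940/0.115 = 1.69×10⁴ m/s.

v_d ≈ 1.69×10⁴ m/s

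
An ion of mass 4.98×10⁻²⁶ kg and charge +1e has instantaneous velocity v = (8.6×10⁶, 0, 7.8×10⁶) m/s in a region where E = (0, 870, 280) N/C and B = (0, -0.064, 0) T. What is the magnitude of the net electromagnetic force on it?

v×B = (4.99×10⁵, 0, -5.50×10⁵) N/C.
E + v×B = (4.99×10⁵, 870, -5.50×10⁵) N/C.
F = q(E + v×B) = (1.602×10⁻¹⁹ C)·(4.99×10⁵, 870, -5.50×10⁵) = (8.00×10⁻¹⁴, 1.39×10⁻¹⁶, -8.81×10⁻¹⁴) N.
|F| = 1.19×10⁻¹³ N.

|F| ≈ 1.19×10⁻¹³ N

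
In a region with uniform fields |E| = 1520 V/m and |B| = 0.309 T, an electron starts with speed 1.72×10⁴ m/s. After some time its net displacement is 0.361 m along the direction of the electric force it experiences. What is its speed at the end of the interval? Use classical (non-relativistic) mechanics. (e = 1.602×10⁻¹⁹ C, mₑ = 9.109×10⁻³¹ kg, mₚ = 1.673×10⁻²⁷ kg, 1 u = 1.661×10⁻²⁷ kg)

B does no work; ΔKE = |q|E d.
½mv_f² = ½mv₀² + |q|Ed = ½(9.109×10⁻³¹)(1.72×10⁴)² + (1.602×10⁻¹⁹)(1520)(0.361) ≈ 1.347×10⁻²² J + 8.790×10⁻¹⁷ J ≈ 8.791×10⁻¹⁷ J.
v_f = √(2·8.791×10⁻¹⁷/9.109×10⁻³¹) ≈ 1.39×10⁷ m/s.

v_f ≈ 1.39×10⁷ m/s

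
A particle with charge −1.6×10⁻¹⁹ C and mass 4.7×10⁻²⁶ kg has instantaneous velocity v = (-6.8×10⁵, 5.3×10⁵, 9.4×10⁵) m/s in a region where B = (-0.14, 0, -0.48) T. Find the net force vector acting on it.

F ≈ (4.07×10⁻¹⁴, 7.33×10⁻¹⁴, -1.19×10⁻¹⁴) N

v×B = (-2.54×10⁵, -4.58×10⁵, 7.42×10⁴) N/C.
F = q v×B = (−1.6×10⁻¹⁹ C)·(-2.54×10⁵, -4.58×10⁵, 7.42×10⁴) = (4.07×10⁻¹⁴, 7.33×10⁻¹⁴, -1.19×10⁻¹⁴) N.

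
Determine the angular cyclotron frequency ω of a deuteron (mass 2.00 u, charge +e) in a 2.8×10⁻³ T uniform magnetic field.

ω = |q|B/m.
ω = (1.602×10⁻¹⁹)(2.8×10⁻³)/3.322×10⁻²⁷ ≈ 1.4×10⁵ rad/s.

ω ≈ 1.4×10⁵ rad/s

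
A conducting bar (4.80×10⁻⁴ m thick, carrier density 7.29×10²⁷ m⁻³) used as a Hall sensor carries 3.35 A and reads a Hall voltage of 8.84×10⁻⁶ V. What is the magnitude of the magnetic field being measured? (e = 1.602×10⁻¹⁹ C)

From V_H = IB/(n e t), B = V_H n e t / I.
B = (8.84×10⁻⁶)(7.29×10²⁷)(1.602×10⁻¹⁹)(4.80×10⁻⁴)/3.35 ≈ 1.48 T.

B ≈ 1.48 T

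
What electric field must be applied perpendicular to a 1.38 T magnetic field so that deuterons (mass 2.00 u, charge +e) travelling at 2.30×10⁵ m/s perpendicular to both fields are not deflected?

For straight-line motion qE = qvB, so E = vB.
E = 2.30×10⁵ × 1.38 = 3.17×10⁵ V/m.

E = 3.17×10⁵ V/m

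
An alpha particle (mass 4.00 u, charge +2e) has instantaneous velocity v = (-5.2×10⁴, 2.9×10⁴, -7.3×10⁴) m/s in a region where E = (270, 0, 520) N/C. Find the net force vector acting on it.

Only an electric field acts, so F = qE = (3.204×10⁻¹⁹ C)·(270, 0, 520) = (8.65×10⁻¹⁷, 0, 1.67×10⁻¹⁶) N.

F ≈ (8.65×10⁻¹⁷, 0, 1.67×10⁻¹⁶) N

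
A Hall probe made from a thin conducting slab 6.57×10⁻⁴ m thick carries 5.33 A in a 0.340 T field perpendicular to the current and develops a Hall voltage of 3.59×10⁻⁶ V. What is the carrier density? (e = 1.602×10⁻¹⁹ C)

n ≈ 4.80×10²⁷ m⁻³

From V_H = IB/(n e t), n = IB/(V_H e t).
n = (5.33)(0.340)/((3.59×10⁻⁶)(1.602×10⁻¹⁹)(6.57×10⁻⁴)) ≈ 4.80×10²⁷ m⁻³.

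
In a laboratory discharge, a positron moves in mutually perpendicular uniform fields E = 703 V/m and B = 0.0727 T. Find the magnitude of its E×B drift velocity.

The steady drift has the magnetic force balancing the electric force, so v_d = E/B.
v_d = 703/0.0727 = 9670 m/s.

v_d ≈ 9670 m/s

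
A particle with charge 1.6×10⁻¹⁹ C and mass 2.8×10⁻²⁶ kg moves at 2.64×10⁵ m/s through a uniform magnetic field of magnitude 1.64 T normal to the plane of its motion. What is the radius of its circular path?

The magnetic force provides the centripetal force: |q|vB = mv²/r.
r = mv/(|q|B) = (2.8×10⁻²⁶)(2.64×10⁵)/((1.6×10⁻¹⁹)(1.64)) ≈ 0.0282 m.

r ≈ 0.0282 m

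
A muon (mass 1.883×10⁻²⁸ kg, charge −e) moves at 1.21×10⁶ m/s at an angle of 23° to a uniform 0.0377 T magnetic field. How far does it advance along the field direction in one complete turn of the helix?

p ≈ 0.218 m

v∥ = v cosθ = 1.21×10⁶·cos23° ≈ 1.114×10⁶ m/s.
T = 2πm/(|q|B) = 2π(1.883×10⁻²⁸)/((1.602×10⁻¹⁹)(0.0377)) ≈ 1.959×10⁻⁷ s.
pitch = v∥ T = (1.114×10⁶)(1.959×10⁻⁷) ≈ 0.218 m.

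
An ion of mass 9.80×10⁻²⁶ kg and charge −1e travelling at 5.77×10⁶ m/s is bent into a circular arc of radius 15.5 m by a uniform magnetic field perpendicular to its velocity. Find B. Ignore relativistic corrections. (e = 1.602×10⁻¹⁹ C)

B ≈ 0.228 T

From |q|vB = mv²/r, B = mv/(|q|r).
B = (9.80×10⁻²⁶)(5.77×10⁶)/((1.602×10⁻¹⁹)(15.5)) ≈ 0.228 T.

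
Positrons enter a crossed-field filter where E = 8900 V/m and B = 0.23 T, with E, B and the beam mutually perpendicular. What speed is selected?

Straight-line motion ⇒ electric and magnetic forces cancel, so E = vB.
v = E/B = 8900/0.23 = 3.9×10⁴ m/s.

v = 3.9×10⁴ m/s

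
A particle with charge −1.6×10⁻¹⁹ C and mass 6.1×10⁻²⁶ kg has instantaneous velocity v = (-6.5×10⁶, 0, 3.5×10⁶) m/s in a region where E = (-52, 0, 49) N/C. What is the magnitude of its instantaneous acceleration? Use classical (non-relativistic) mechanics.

Only an electric field acts, so F = qE = (−1.6×10⁻¹⁹ C)·(-52.0, 0, 49.0) = (8.32×10⁻¹⁸, 0, -7.84×10⁻¹⁸) N.
|a| = |F|/m = 1.143×10⁻¹⁷/6.1×10⁻²⁶ ≈ 1.87×10⁸ m/s².

|a| ≈ 1.87×10⁸ m/s²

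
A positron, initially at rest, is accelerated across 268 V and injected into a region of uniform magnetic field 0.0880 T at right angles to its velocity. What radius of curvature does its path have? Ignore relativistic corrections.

Acceleration: |q|V = ½mv² ⇒ v = √(2|q|V/m) = √(2·1.602×10⁻¹⁹·268/9.109×10⁻³¹) ≈ 9.709×10⁶ m/s.
In the field: r = mv/(|q|B) = (9.109×10⁻³¹)(9.709×10⁶)/((1.602×10⁻¹⁹)(0.0880)) ≈ 6.27×10⁻⁴ m.

r ≈ 6.27×10⁻⁴ m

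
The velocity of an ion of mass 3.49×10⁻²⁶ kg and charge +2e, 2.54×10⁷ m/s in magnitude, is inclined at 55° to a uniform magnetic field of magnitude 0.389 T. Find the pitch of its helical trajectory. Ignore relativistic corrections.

p ≈ 25.6 m

v∥ = v cosθ = 2.54×10⁷·cos55° ≈ 1.457×10⁷ m/s.
T = 2πm/(|q|B) = 2π(3.49×10⁻²⁶)/((3.204×10⁻¹⁹)(0.389)) ≈ 1.759×10⁻⁶ s.
pitch = v∥ T = (1.457×10⁷)(1.759×10⁻⁶) ≈ 25.6 m.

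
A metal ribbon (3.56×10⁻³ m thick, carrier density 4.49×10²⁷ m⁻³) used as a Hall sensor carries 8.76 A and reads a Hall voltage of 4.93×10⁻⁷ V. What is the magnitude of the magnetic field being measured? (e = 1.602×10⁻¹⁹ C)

B ≈ 0.144 T

From V_H = IB/(n e t), B = V_H n e t / I.
B = (4.93×10⁻⁷)(4.49×10²⁷)(1.602×10⁻¹⁹)(3.56×10⁻³)/8.76 ≈ 0.144 T.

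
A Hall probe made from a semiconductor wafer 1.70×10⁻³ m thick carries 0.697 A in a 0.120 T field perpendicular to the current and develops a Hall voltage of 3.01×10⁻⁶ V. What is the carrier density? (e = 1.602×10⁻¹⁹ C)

n ≈ 1.02×10²⁶ m⁻³

From V_H = IB/(n e t), n = IB/(V_H e t).
n = (0.697)(0.120)/((3.01×10⁻⁶)(1.602×10⁻¹⁹)(1.70×10⁻³)) ≈ 1.02×10²⁶ m⁻³.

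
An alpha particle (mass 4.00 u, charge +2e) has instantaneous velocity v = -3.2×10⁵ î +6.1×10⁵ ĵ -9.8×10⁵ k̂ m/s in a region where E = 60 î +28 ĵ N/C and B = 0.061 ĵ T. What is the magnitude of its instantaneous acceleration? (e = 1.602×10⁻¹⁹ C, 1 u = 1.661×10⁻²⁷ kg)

v×B = (5.98×10⁴, 0, -1.95×10⁴) N/C.
E + v×B = (5.98×10⁴, 28.0, -1.95×10⁴) N/C.
F = q(E + v×B) = (3.204×10⁻¹⁹ C)·(5.98×10⁴, 28.0, -1.95×10⁴) = (1.92×10⁻¹⁴, 8.97×10⁻¹⁸, -6.25×10⁻¹⁵) N.
|a| = |F|/m = 2.017×10⁻¹⁴/6.644×10⁻²⁷ ≈ 3.04×10¹² m/s².

|a| ≈ 3.04×10¹² m/s²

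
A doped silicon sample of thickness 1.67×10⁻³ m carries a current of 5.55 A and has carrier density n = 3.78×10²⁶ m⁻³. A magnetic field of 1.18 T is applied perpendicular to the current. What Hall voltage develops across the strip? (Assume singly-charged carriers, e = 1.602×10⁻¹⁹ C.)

V_H = IB/(n e t).
V_H = (5.55)(1.18)/((3.78×10²⁶)(1.602×10⁻¹⁹)(1.67×10⁻³)) ≈ 6.48×10⁻⁵ V.

V_H ≈ 6.48×10⁻⁵ V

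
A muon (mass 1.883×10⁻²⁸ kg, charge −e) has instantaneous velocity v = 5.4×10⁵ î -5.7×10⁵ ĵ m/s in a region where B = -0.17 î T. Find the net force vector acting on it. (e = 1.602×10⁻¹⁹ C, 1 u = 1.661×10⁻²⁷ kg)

v×B = (0, 0, -9.69×10⁴) N/C.
F = q v×B = (−1.602×10⁻¹⁹ C)·(0, 0, -9.69×10⁴) = (0, 0, 1.55×10⁻¹⁴) N.

F ≈ (0, 0, 1.55×10⁻¹⁴) N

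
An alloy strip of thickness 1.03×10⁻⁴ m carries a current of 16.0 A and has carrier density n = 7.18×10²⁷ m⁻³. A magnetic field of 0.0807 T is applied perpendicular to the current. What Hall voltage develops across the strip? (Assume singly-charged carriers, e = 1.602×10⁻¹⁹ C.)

V_H = IB/(n e t).
V_H = (16.0)(0.0807)/((7.18×10²⁷)(1.602×10⁻¹⁹)(1.03×10⁻⁴)) ≈ 1.09×10⁻⁵ V.

V_H ≈ 1.09×10⁻⁵ V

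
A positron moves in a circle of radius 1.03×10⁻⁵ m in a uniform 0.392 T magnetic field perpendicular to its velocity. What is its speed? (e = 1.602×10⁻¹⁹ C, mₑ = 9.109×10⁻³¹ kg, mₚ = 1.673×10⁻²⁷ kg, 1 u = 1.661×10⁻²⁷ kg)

From |q|vB = mv²/r, v = |q|Br/m.
v = (1.602×10⁻¹⁹)(0.392)(1.03×10⁻⁵)/9.109×10⁻³¹ ≈ 7.10×10⁵ m/s.

v ≈ 7.10×10⁵ m/s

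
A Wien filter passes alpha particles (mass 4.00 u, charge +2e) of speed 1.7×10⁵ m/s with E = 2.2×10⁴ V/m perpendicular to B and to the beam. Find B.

Balance of forces in the selector: qE = qvB ⇒ B = E/v.
B = 2.2×10⁴/1.7×10⁵ = 0.13 T.

B = 0.13 T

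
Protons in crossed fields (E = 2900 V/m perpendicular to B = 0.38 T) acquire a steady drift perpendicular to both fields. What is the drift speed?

In crossed fields the guiding centre drifts at v_d = |E×B|/B² = E/B, independent of charge and mass.
v_d = 2900/0.38 = 7600 m/s.

v_d ≈ 7600 m/s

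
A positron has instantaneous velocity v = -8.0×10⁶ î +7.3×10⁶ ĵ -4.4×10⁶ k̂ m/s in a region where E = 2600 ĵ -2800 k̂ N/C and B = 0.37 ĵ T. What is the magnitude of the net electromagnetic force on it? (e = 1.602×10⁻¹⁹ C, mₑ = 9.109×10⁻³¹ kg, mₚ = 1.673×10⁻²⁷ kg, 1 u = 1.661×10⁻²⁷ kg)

v×B = (1.63×10⁶, 0, -2.96×10⁶) N/C.
E + v×B = (1.63×10⁶, 2600, -2.96×10⁶) N/C.
F = q(E + v×B) = (1.602×10⁻¹⁹ C)·(1.63×10⁶, 2600, -2.96×10⁶) = (2.61×10⁻¹³, 4.17×10⁻¹⁶, -4.75×10⁻¹³) N.
|F| = 5.42×10⁻¹³ N.

|F| ≈ 5.42×10⁻¹³ N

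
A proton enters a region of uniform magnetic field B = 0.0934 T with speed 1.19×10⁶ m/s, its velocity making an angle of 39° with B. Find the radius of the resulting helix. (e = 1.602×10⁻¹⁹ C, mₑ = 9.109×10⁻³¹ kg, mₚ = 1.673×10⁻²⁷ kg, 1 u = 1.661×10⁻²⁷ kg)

v⊥ = v sinθ = 1.19×10⁶·sin39° ≈ 7.489×10⁵ m/s.
r = m v⊥/(|q|B) = (1.673×10⁻²⁷)(7.489×10⁵)/((1.602×10⁻¹⁹)(0.0934)) ≈ 0.0837 m.

r ≈ 0.0837 m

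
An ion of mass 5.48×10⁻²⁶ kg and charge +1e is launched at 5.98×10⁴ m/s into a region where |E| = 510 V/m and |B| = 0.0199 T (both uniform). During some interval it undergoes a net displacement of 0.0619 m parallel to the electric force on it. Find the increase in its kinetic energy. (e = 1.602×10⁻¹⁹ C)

The magnetic force is always ⟂ v and does no work; only the electric force changes KE.
ΔKE = F_E · d = |q|E d = (1.602×10⁻¹⁹)(510)(0.0619) ≈ 5.06×10⁻¹⁸ J.

ΔKE ≈ 5.06×10⁻¹⁸ J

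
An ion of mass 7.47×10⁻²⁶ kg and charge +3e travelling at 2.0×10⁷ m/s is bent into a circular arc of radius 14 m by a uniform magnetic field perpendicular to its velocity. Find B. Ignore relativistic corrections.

From |q|vB = mv²/r, B = mv/(|q|r).
B = (7.47×10⁻²⁶)(2.0×10⁷)/((4.806×10⁻¹⁹)(14)) ≈ 0.22 T.

B ≈ 0.22 T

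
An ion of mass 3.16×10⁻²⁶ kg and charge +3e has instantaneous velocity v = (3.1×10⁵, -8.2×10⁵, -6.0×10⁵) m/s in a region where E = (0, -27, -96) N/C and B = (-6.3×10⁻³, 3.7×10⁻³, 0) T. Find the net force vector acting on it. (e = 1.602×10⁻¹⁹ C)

v×B = (2220, 3780, -4020) N/C.
E + v×B = (2220, 3750, -4120) N/C.
F = q(E + v×B) = (4.806×10⁻¹⁹ C)·(2220, 3750, -4120) = (1.07×10⁻¹⁵, 1.80×10⁻¹⁵, -1.98×10⁻¹⁵) N.

F ≈ (1.07×10⁻¹⁵, 1.80×10⁻¹⁵, -1.98×10⁻¹⁵) N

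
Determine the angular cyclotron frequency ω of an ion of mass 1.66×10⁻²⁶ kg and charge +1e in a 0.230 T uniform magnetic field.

ω = |q|B/m.
ω = (1.602×10⁻¹⁹)(0.230)/1.66×10⁻²⁶ ≈ 2.22×10⁶ rad/s.

ω ≈ 2.22×10⁶ rad/s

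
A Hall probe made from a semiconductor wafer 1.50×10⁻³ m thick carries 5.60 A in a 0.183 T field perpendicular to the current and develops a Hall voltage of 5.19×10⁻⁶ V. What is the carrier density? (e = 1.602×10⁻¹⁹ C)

n ≈ 8.22×10²⁶ m⁻³

From V_H = IB/(n e t), n = IB/(V_H e t).
n = (5.60)(0.183)/((5.19×10⁻⁶)(1.602×10⁻¹⁹)(1.50×10⁻³)) ≈ 8.22×10²⁶ m⁻³.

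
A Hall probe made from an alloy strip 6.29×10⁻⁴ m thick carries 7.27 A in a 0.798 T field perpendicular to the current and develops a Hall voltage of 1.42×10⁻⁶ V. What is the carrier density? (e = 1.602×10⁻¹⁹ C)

From V_H = IB/(n e t), n = IB/(V_H e t).
n = (7.27)(0.798)/((1.42×10⁻⁶)(1.602×10⁻¹⁹)(6.29×10⁻⁴)) ≈ 4.05×10²⁸ m⁻³.

n ≈ 4.05×10²⁸ m⁻³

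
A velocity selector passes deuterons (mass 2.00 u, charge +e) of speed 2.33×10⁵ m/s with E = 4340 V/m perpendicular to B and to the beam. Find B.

B = 0.0186 T

Balance of forces in the selector: qE = qvB ⇒ B = E/v.
B = 4340/2.33×10⁵ = 0.0186 T.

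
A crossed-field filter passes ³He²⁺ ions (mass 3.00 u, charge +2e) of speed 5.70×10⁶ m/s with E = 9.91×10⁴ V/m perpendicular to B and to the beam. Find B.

Balance of forces in the selector: qE = qvB ⇒ B = E/v.
B = 9.91×10⁴/5.70×10⁶ = 0.0174 T.

B = 0.0174 T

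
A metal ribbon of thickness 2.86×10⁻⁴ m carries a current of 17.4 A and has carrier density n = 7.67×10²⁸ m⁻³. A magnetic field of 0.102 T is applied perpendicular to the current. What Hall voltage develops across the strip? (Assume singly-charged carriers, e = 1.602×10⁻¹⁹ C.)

V_H = IB/(n e t).
V_H = (17.4)(0.102)/((7.67×10²⁸)(1.602×10⁻¹⁹)(2.86×10⁻⁴)) ≈ 5.05×10⁻⁷ V.

V_H ≈ 5.05×10⁻⁷ V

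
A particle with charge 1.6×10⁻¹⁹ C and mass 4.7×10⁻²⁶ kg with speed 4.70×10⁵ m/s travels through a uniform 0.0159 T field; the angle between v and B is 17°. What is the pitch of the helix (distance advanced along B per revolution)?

p ≈ 52.2 m

v∥ = v cosθ = 4.70×10⁵·cos17° ≈ 4.495×10⁵ m/s.
T = 2πm/(|q|B) = 2π(4.7×10⁻²⁶)/((1.6×10⁻¹⁹)(0.0159)) ≈ 1.161×10⁻⁴ s.
pitch = v∥ T = (4.495×10⁵)(1.161×10⁻⁴) ≈ 52.2 m.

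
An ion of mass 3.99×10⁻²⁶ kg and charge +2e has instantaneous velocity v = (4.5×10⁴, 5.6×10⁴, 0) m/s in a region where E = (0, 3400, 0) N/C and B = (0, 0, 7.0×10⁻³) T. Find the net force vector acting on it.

F ≈ (1.26×10⁻¹⁶, 9.88×10⁻¹⁶, 0) N

v×B = (392, -315, 0) N/C.
E + v×B = (392, 3080, 0) N/C.
F = q(E + v×B) = (3.204×10⁻¹⁹ C)·(392, 3080, 0) = (1.26×10⁻¹⁶, 9.88×10⁻¹⁶, 0) N.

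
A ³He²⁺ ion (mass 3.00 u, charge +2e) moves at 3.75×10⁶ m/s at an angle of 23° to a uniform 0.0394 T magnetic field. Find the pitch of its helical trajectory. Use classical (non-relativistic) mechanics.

v∥ = v cosθ = 3.75×10⁶·cos23° ≈ 3.452×10⁶ m/s.
T = 2πm/(|q|B) = 2π(4.983×10⁻²⁷)/((3.204×10⁻¹⁹)(0.0394)) ≈ 2.480×10⁻⁶ s.
pitch = v∥ T = (3.452×10⁶)(2.480×10⁻⁶) ≈ 8.56 m.

p ≈ 8.56 m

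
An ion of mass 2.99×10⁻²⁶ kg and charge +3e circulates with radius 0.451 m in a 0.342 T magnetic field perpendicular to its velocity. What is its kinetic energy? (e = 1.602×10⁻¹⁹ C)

KE ≈ 5.74×10⁵ eV

v = |q|Br/m, then KE = ½mv² = (qBr)²/(2m).
v = (4.806×10⁻¹⁹)(0.342)(0.451)/2.99×10⁻²⁶ ≈ 2.479×10⁶ m/s.
KE = ½(2.99×10⁻²⁶)(2.479×10⁶)² ≈ 9.19×10⁻¹⁴ J = 5.74×10⁵ eV.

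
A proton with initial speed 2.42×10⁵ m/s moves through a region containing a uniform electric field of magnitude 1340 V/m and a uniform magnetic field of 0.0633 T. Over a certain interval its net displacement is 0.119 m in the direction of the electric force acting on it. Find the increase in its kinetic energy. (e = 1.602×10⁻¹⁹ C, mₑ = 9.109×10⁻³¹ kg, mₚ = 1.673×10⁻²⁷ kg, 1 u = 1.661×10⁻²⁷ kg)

ΔKE ≈ 2.55×10⁻¹⁷ J

The magnetic force is always ⟂ v and does no work; only the electric force changes KE.
ΔKE = F_E · d = |q|E d = (1.602×10⁻¹⁹)(1340)(0.119) ≈ 2.55×10⁻¹⁷ J.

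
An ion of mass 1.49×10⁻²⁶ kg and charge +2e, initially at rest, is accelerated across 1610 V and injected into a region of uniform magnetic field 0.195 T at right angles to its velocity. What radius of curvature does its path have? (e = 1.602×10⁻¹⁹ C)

Acceleration: |q|V = ½mv² ⇒ v = √(2|q|V/m) = √(2·3.204×10⁻¹⁹·1610/1.49×10⁻²⁶) ≈ 2.631×10⁵ m/s.
In the field: r = mv/(|q|B) = (1.49×10⁻²⁶)(2.631×10⁵)/((3.204×10⁻¹⁹)(0.195)) ≈ 0.0628 m.

r ≈ 0.0628 m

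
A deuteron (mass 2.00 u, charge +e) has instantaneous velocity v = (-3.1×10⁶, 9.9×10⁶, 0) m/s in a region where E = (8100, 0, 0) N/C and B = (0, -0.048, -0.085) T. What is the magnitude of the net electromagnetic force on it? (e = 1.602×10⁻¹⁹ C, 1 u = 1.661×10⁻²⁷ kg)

|F| ≈ 1.42×10⁻¹³ N

v×B = (-8.42×10⁵, -2.64×10⁵, 1.49×10⁵) N/C.
E + v×B = (-8.33×10⁵, -2.64×10⁵, 1.49×10⁵) N/C.
F = q(E + v×B) = (1.602×10⁻¹⁹ C)·(-8.33×10⁵, -2.64×10⁵, 1.49×10⁵) = (-1.34×10⁻¹³, -4.22×10⁻¹⁴, 2.38×10⁻¹⁴) N.
|F| = 1.42×10⁻¹³ N.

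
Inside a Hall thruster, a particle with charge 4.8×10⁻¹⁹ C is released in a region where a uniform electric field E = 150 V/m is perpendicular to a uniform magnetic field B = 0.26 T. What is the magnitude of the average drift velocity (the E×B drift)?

In crossed fields the guiding centre drifts at v_d = |E×B|/B² = E/B, independent of charge and mass.
v_d = 150/0.26 = 580 m/s.

v_d ≈ 580 m/s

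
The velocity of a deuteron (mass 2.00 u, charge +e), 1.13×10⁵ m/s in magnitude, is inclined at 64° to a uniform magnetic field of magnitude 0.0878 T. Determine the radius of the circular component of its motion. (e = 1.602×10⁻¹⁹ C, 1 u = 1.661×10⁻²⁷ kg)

v⊥ = v sinθ = 1.13×10⁵·sin64° ≈ 1.016×10⁵ m/s.
r = m v⊥/(|q|B) = (3.322×10⁻²⁷)(1.016×10⁵)/((1.602×10⁻¹⁹)(0.0878)) ≈ 0.0240 m.

r ≈ 0.0240 m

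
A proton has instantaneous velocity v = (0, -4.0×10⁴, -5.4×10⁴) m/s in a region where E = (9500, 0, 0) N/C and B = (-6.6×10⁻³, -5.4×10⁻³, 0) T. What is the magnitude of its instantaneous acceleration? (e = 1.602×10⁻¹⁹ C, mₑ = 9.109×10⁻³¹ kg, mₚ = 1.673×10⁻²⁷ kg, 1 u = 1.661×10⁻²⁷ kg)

|a| ≈ 8.83×10¹¹ m/s²

v×B = (-292, 356, -264) N/C.
E + v×B = (9210, 356, -264) N/C.
F = q(E + v×B) = (1.602×10⁻¹⁹ C)·(9210, 356, -264) = (1.48×10⁻¹⁵, 5.71×10⁻¹⁷, -4.23×10⁻¹⁷) N.
|a| = |F|/m = 1.477×10⁻¹⁵/1.673×10⁻²⁷ ≈ 8.83×10¹¹ m/s².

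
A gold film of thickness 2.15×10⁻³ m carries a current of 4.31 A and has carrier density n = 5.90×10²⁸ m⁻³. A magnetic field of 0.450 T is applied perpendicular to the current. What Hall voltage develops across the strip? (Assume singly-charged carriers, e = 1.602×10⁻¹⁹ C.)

V_H = IB/(n e t).
V_H = (4.31)(0.450)/((5.90×10²⁸)(1.602×10⁻¹⁹)(2.15×10⁻³)) ≈ 9.54×10⁻⁸ V.

V_H ≈ 9.54×10⁻⁸ V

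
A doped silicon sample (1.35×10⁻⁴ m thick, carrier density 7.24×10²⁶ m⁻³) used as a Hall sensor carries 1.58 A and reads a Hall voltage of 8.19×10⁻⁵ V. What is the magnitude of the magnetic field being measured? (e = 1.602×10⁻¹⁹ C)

B ≈ 0.812 T

From V_H = IB/(n e t), B = V_H n e t / I.
B = (8.19×10⁻⁵)(7.24×10²⁶)(1.602×10⁻¹⁹)(1.35×10⁻⁴)/1.58 ≈ 0.812 T.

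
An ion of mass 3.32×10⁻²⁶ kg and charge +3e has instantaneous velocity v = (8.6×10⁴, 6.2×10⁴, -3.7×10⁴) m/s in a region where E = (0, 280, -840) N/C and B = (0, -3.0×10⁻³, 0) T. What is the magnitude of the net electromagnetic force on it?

|F| ≈ 5.47×10⁻¹⁶ N

v×B = (-111, 0, -258) N/C.
E + v×B = (-111, 280, -1100) N/C.
F = q(E + v×B) = (4.806×10⁻¹⁹ C)·(-111, 280, -1100) = (-5.33×10⁻¹⁷, 1.35×10⁻¹⁶, -5.28×10⁻¹⁶) N.
|F| = 5.47×10⁻¹⁶ N.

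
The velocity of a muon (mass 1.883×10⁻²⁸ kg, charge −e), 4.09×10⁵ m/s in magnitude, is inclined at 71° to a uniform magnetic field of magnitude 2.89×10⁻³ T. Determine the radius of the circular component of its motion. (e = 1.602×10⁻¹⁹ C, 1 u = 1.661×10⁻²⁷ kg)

v⊥ = v sinθ = 4.09×10⁵·sin71° ≈ 3.867×10⁵ m/s.
r = m v⊥/(|q|B) = (1.883×10⁻²⁸)(3.867×10⁵)/((1.602×10⁻¹⁹)(2.89×10⁻³)) ≈ 0.157 m.

r ≈ 0.157 m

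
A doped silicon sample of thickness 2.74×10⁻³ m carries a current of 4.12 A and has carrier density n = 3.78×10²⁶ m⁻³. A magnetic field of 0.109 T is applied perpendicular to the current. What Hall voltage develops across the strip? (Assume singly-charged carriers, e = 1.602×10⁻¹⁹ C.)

V_H ≈ 2.71×10⁻⁶ V

V_H = IB/(n e t).
V_H = (4.12)(0.109)/((3.78×10²⁶)(1.602×10⁻¹⁹)(2.74×10⁻³)) ≈ 2.71×10⁻⁶ V.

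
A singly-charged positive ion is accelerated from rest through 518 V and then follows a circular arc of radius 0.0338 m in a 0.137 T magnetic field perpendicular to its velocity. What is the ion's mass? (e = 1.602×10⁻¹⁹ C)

m ≈ 3.32×10⁻²⁷ kg

Combine |q|V = ½mv² and r = mv/(|q|B): eliminate v to get m = qB²r²/(2V).
m = (1.602×10⁻¹⁹)(0.137)²(0.0338)²/(2·518) ≈ 3.32×10⁻²⁷ kg.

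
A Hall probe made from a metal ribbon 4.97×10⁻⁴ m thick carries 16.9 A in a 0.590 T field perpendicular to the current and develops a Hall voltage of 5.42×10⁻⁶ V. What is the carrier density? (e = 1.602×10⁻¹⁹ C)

From V_H = IB/(n e t), n = IB/(V_H e t).
n = (16.9)(0.590)/((5.42×10⁻⁶)(1.602×10⁻¹⁹)(4.97×10⁻⁴)) ≈ 2.31×10²⁸ m⁻³.

n ≈ 2.31×10²⁸ m⁻³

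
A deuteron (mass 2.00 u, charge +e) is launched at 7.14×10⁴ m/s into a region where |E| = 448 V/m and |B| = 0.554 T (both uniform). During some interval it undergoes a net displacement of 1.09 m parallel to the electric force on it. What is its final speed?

v_f ≈ 2.28×10⁵ m/s

B does no work; ΔKE = |q|E d.
½mv_f² = ½mv₀² + |q|Ed = ½(3.322×10⁻²⁷)(7.14×10⁴)² + (1.602×10⁻¹⁹)(448)(1.09) ≈ 8.468×10⁻¹⁸ J + 7.823×10⁻¹⁷ J ≈ 8.670×10⁻¹⁷ J.
v_f = √(2·8.670×10⁻¹⁷/3.322×10⁻²⁷) ≈ 2.28×10⁵ m/s.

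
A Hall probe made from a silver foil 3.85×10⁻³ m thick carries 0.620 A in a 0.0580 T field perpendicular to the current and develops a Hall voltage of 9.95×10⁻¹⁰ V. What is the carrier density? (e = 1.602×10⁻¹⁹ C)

n ≈ 5.86×10²⁸ m⁻³

From V_H = IB/(n e t), n = IB/(V_H e t).
n = (0.620)(0.0580)/((9.95×10⁻¹⁰)(1.602×10⁻¹⁹)(3.85×10⁻³)) ≈ 5.86×10²⁸ m⁻³.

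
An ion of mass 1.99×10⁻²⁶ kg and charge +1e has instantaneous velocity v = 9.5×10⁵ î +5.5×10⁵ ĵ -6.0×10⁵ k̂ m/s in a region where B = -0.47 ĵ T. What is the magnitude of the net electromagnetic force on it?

v×B = (-2.82×10⁵, 0, -4.46×10⁵) N/C.
F = q v×B = (1.602×10⁻¹⁹ C)·(-2.82×10⁵, 0, -4.46×10⁵) = (-4.52×10⁻¹⁴, 0, -7.15×10⁻¹⁴) N.
|F| = 8.46×10⁻¹⁴ N.

|F| ≈ 8.46×10⁻¹⁴ N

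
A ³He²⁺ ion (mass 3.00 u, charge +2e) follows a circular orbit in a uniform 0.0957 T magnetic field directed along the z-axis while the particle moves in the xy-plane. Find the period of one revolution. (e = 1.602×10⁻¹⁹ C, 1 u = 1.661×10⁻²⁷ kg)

T ≈ 1.02×10⁻⁶ s

The cyclotron period depends only on m, q, B: T = 2πm/(|q|B).
T = 2π(4.983×10⁻²⁷)/((3.204×10⁻¹⁹)(0.0957)) ≈ 1.02×10⁻⁶ s.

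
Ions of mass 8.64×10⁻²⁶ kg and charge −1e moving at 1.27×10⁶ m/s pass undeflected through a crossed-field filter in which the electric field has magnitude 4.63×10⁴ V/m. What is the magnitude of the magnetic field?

B = 0.0365 T

Balance of forces in the selector: qE = qvB ⇒ B = E/v.
B = 4.63×10⁴/1.27×10⁶ = 0.0365 T.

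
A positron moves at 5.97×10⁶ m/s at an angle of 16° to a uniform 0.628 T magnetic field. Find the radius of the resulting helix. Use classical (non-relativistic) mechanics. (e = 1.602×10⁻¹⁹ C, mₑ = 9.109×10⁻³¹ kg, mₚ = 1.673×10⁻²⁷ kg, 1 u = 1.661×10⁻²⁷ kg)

r ≈ 1.49×10⁻⁵ m

v⊥ = v sinθ = 5.97×10⁶·sin16° ≈ 1.646×10⁶ m/s.
r = m v⊥/(|q|B) = (9.109×10⁻³¹)(1.646×10⁶)/((1.602×10⁻¹⁹)(0.628)) ≈ 1.49×10⁻⁵ m.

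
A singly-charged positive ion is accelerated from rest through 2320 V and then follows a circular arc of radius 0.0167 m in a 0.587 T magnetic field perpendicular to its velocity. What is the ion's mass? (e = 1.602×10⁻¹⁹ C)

Combine |q|V = ½mv² and r = mv/(|q|B): eliminate v to get m = qB²r²/(2V).
m = (1.602×10⁻¹⁹)(0.587)²(0.0167)²/(2·2320) ≈ 3.32×10⁻²⁷ kg.

m ≈ 3.32×10⁻²⁷ kg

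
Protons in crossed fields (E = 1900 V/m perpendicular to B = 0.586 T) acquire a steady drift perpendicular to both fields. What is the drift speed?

v_d ≈ 3240 m/s

The steady drift has the magnetic force balancing the electric force, so v_d = E/B.
v_d = 1900/0.586 = 3240 m/s.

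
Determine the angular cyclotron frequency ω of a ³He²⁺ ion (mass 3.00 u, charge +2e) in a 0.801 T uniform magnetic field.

ω ≈ 5.15×10⁷ rad/s

ω = |q|B/m.
ω = (3.204×10⁻¹⁹)(0.801)/4.983×10⁻²⁷ ≈ 5.15×10⁷ rad/s.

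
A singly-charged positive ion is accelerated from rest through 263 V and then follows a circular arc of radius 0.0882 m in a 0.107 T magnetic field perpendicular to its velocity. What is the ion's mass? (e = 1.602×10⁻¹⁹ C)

m ≈ 2.71×10⁻²⁶ kg

Combine |q|V = ½mv² and r = mv/(|q|B): eliminate v to get m = qB²r²/(2V).
m = (1.602×10⁻¹⁹)(0.107)²(0.0882)²/(2·263) ≈ 2.71×10⁻²⁶ kg.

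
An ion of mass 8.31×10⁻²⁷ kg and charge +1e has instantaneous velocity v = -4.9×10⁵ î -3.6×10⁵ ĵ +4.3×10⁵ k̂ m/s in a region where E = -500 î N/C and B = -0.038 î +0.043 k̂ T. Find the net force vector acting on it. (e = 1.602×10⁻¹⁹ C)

F ≈ (-2.56×10⁻¹⁵, 7.58×10⁻¹⁶, -2.19×10⁻¹⁵) N

v×B = (-1.55×10⁴, 4730, -1.37×10⁴) N/C.
E + v×B = (-1.60×10⁴, 4730, -1.37×10⁴) N/C.
F = q(E + v×B) = (1.602×10⁻¹⁹ C)·(-1.60×10⁴, 4730, -1.37×10⁴) = (-2.56×10⁻¹⁵, 7.58×10⁻¹⁶, -2.19×10⁻¹⁵) N.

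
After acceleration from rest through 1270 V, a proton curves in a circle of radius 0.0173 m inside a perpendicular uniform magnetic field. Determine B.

B ≈ 0.298 T

v = √(2|q|V/m) = √(2·1.602×10⁻¹⁹·1270/1.673×10⁻²⁷) ≈ 4.932×10⁵ m/s.
B = mv/(|q|r) = (1.673×10⁻²⁷)(4.932×10⁵)/((1.602×10⁻¹⁹)(0.0173)) ≈ 0.298 T.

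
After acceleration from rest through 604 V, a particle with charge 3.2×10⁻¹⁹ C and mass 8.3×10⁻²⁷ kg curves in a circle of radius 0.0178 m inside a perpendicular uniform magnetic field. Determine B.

v = √(2|q|V/m) = √(2·3.2×10⁻¹⁹·604/8.3×10⁻²⁷) ≈ 2.158×10⁵ m/s.
B = mv/(|q|r) = (8.3×10⁻²⁷)(2.158×10⁵)/((3.2×10⁻¹⁹)(0.0178)) ≈ 0.314 T.

B ≈ 0.314 T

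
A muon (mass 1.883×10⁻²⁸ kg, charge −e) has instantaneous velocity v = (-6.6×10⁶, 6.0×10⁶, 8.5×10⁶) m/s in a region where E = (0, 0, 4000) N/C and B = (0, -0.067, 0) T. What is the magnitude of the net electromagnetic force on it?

|F| ≈ 1.16×10⁻¹³ N

v×B = (5.70×10⁵, 0, 4.42×10⁵) N/C.
E + v×B = (5.70×10⁵, 0, 4.46×10⁵) N/C.
F = q(E + v×B) = (−1.602×10⁻¹⁹ C)·(5.70×10⁵, 0, 4.46×10⁵) = (-9.12×10⁻¹⁴, 0, -7.15×10⁻¹⁴) N.
|F| = 1.16×10⁻¹³ N.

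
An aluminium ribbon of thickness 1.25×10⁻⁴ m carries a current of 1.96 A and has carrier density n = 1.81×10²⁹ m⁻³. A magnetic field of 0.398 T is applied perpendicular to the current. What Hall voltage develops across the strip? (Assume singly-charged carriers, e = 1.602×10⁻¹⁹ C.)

V_H = IB/(n e t).
V_H = (1.96)(0.398)/((1.81×10²⁹)(1.602×10⁻¹⁹)(1.25×10⁻⁴)) ≈ 2.15×10⁻⁷ V.

V_H ≈ 2.15×10⁻⁷ V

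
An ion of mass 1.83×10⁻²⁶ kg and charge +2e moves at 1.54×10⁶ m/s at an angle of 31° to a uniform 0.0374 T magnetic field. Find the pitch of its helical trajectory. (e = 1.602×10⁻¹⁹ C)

v∥ = v cosθ = 1.54×10⁶·cos31° ≈ 1.320×10⁶ m/s.
T = 2πm/(|q|B) = 2π(1.83×10⁻²⁶)/((3.204×10⁻¹⁹)(0.0374)) ≈ 9.595×10⁻⁶ s.
pitch = v∥ T = (1.320×10⁶)(9.595×10⁻⁶) ≈ 12.7 m.

p ≈ 12.7 m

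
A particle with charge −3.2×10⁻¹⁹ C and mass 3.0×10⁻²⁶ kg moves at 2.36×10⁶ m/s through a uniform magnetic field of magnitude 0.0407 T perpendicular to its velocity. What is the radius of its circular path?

The magnetic force provides the centripetal force: |q|vB = mv²/r.
r = mv/(|q|B) = (3.0×10⁻²⁶)(2.36×10⁶)/((3.2×10⁻¹⁹)(0.0407)) ≈ 5.44 m.

r ≈ 5.44 m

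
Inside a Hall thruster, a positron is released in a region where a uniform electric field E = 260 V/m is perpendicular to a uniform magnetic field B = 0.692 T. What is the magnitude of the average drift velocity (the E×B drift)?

In crossed fields the guiding centre drifts at v_d = |E×B|/B² = E/B, independent of charge and mass.
v_d = 260/0.692 = 376 m/s.

v_d ≈ 376 m/s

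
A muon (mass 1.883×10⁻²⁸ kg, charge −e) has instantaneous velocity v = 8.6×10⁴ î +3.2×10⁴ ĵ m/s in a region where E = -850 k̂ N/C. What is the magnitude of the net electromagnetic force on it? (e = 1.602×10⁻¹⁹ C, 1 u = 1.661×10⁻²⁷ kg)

Only an electric field acts, so F = qE = (−1.602×10⁻¹⁹ C)·(0, 0, -850) = (0, 0, 1.36×10⁻¹⁶) N.
|F| = 1.36×10⁻¹⁶ N.

|F| ≈ 1.36×10⁻¹⁶ N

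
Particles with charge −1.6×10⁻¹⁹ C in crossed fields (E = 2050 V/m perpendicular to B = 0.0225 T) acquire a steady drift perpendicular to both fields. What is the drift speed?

v_d ≈ 9.11×10⁴ m/s

The E×B drift speed is v_d = E/B.
v_d = 2050/0.0225 = 9.11×10⁴ m/s.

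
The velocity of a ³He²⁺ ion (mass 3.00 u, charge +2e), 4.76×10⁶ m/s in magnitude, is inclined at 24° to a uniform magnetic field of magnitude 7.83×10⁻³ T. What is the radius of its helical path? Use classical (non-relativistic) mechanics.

r ≈ 3.85 m

v⊥ = v sinθ = 4.76×10⁶·sin24° ≈ 1.936×10⁶ m/s.
r = m v⊥/(|q|B) = (4.983×10⁻²⁷)(1.936×10⁶)/((3.204×10⁻¹⁹)(7.83×10⁻³)) ≈ 3.85 m.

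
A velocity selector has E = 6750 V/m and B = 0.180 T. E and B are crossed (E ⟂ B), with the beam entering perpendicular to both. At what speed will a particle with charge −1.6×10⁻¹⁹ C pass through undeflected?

Straight-line motion ⇒ electric and magnetic forces cancel, so E = vB.
v = E/B = 6750/0.180 = 3.75×10⁴ m/s.

v = 3.75×10⁴ m/s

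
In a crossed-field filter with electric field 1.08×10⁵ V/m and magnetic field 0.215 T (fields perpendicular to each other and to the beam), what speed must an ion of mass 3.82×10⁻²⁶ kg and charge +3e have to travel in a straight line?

Straight-line motion ⇒ electric and magnetic forces cancel, so E = vB.
v = E/B = 1.08×10⁵/0.215 = 5.02×10⁵ m/s.

v = 5.02×10⁵ m/s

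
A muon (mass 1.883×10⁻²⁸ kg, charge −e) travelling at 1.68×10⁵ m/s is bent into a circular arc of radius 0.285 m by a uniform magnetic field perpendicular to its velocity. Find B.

B ≈ 6.93×10⁻⁴ T

From |q|vB = mv²/r, B = mv/(|q|r).
B = (1.883×10⁻²⁸)(1.68×10⁵)/((1.602×10⁻¹⁹)(0.285)) ≈ 6.93×10⁻⁴ T.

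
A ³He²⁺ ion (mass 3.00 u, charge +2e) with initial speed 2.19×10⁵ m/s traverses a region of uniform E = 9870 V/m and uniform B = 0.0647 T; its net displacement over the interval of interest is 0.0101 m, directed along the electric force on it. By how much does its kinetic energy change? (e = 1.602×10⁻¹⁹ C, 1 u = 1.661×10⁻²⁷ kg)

ΔKE ≈ 3.19×10⁻¹⁷ J

The magnetic force is always ⟂ v and does no work; only the electric force changes KE.
ΔKE = F_E · d = |q|E d = (3.204×10⁻¹⁹)(9870)(0.0101) ≈ 3.19×10⁻¹⁷ J.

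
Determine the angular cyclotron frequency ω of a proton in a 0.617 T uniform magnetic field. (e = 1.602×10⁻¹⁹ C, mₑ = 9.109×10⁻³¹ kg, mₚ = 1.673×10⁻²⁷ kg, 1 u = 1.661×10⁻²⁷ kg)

ω ≈ 5.91×10⁷ rad/s

ω = |q|B/m.
ω = (1.602×10⁻¹⁹)(0.617)/1.673×10⁻²⁷ ≈ 5.91×10⁷ rad/s.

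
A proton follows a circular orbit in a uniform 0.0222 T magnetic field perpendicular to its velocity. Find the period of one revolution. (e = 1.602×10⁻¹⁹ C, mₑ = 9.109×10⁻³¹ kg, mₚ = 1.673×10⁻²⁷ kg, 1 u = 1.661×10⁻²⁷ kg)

T ≈ 2.96×10⁻⁶ s

The cyclotron period depends only on m, q, B: T = 2πm/(|q|B).
T = 2π(1.673×10⁻²⁷)/((1.602×10⁻¹⁹)(0.0222)) ≈ 2.96×10⁻⁶ s.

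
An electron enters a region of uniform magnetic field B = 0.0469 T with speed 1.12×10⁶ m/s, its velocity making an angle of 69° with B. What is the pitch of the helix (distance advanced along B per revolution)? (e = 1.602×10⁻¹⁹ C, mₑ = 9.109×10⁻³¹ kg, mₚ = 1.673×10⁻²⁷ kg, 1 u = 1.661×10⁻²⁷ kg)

v∥ = v cosθ = 1.12×10⁶·cos69° ≈ 4.014×10⁵ m/s.
T = 2πm/(|q|B) = 2π(9.109×10⁻³¹)/((1.602×10⁻¹⁹)(0.0469)) ≈ 7.618×10⁻¹⁰ s.
pitch = v∥ T = (4.014×10⁵)(7.618×10⁻¹⁰) ≈ 3.06×10⁻⁴ m.

p ≈ 3.06×10⁻⁴ m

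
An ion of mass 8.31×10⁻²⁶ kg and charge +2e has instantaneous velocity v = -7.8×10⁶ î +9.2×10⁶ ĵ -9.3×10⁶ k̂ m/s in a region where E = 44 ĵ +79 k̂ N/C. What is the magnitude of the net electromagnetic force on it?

|F| ≈ 2.90×10⁻¹⁷ N

Only an electric field acts, so F = qE = (3.204×10⁻¹⁹ C)·(0, 44.0, 79.0) = (0, 1.41×10⁻¹⁷, 2.53×10⁻¹⁷) N.
|F| = 2.90×10⁻¹⁷ N.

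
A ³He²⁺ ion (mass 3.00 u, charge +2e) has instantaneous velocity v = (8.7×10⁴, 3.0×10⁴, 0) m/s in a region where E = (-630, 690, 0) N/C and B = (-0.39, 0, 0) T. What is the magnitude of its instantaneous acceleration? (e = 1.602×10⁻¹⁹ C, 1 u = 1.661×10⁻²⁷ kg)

v×B = (0, 0, 1.17×10⁴) N/C.
E + v×B = (-630, 690, 1.17×10⁴) N/C.
F = q(E + v×B) = (3.204×10⁻¹⁹ C)·(-630, 690, 1.17×10⁴) = (-2.02×10⁻¹⁶, 2.21×10⁻¹⁶, 3.75×10⁻¹⁵) N.
|a| = |F|/m = 3.761×10⁻¹⁵/4.983×10⁻²⁷ ≈ 7.55×10¹¹ m/s².

|a| ≈ 7.55×10¹¹ m/s²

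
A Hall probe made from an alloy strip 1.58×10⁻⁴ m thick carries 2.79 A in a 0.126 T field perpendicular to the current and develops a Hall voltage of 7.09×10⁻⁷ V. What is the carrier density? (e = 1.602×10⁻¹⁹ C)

n ≈ 1.96×10²⁸ m⁻³

From V_H = IB/(n e t), n = IB/(V_H e t).
n = (2.79)(0.126)/((7.09×10⁻⁷)(1.602×10⁻¹⁹)(1.58×10⁻⁴)) ≈ 1.96×10²⁸ m⁻³.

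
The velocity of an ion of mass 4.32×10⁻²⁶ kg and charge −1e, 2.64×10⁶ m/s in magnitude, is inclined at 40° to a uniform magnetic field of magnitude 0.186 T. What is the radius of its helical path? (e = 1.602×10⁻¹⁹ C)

v⊥ = v sinθ = 2.64×10⁶·sin40° ≈ 1.697×10⁶ m/s.
r = m v⊥/(|q|B) = (4.32×10⁻²⁶)(1.697×10⁶)/((1.602×10⁻¹⁹)(0.186)) ≈ 2.46 m.

r ≈ 2.46 m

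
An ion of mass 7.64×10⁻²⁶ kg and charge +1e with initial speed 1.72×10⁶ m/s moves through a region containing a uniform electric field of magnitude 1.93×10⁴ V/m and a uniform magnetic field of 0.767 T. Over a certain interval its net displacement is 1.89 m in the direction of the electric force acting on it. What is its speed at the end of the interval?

B does no work; ΔKE = |q|E d.
½mv_f² = ½mv₀² + |q|Ed = ½(7.64×10⁻²⁶)(1.72×10⁶)² + (1.602×10⁻¹⁹)(1.93×10⁴)(1.89) ≈ 1.130×10⁻¹³ J + 5.844×10⁻¹⁵ J ≈ 1.189×10⁻¹³ J.
v_f = √(2·1.189×10⁻¹³/7.64×10⁻²⁶) ≈ 1.76×10⁶ m/s.

v_f ≈ 1.76×10⁶ m/s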